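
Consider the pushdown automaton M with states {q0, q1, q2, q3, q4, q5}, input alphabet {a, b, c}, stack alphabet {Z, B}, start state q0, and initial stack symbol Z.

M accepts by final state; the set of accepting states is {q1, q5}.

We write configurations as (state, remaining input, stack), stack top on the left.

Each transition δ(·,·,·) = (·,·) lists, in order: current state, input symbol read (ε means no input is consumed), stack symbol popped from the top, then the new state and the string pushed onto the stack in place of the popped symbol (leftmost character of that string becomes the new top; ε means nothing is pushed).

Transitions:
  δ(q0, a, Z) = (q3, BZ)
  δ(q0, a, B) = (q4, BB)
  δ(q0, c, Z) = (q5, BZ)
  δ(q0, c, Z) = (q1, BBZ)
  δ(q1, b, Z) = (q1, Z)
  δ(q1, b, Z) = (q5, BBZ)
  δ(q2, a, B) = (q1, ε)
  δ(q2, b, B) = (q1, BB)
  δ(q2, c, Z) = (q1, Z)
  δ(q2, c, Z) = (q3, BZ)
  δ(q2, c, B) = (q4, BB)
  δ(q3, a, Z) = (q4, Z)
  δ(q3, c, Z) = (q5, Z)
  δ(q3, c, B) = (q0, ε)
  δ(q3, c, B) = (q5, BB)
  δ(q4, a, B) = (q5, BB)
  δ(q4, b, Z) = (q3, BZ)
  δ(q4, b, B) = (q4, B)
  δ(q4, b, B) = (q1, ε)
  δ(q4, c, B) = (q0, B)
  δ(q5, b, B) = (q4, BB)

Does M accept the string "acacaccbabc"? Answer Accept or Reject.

Reject

No computation consumes all input and reaches a final state.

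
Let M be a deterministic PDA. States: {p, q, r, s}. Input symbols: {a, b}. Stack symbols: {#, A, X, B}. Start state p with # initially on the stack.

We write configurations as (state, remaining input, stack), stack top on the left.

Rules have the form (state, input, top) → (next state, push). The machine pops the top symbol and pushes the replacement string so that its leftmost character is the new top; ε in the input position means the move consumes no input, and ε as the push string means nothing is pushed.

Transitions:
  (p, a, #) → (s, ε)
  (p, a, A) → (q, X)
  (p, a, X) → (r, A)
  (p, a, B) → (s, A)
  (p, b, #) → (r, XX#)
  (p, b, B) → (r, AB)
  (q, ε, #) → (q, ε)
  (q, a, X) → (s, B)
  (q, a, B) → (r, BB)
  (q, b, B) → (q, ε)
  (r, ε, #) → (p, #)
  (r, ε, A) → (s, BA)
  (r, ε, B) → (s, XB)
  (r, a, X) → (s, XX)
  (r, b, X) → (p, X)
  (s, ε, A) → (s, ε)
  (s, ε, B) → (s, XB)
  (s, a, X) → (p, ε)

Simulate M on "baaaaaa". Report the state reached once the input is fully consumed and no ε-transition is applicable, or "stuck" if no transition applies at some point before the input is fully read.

(p, baaaaaa, #)
  read b, top #: go to r, push XX# → (r, aaaaaa, XX#)
  read a, top X: go to s, push XX → (s, aaaaa, XXX#)
  read a, top X: go to p, push ε → (p, aaaa, XX#)
  read a, top X: go to r, push A → (r, aaa, AX#)
  ε-move, top A: go to s, push BA → (s, aaa, BAX#)
  ε-move, top B: go to s, push XB → (s, aaa, XBAX#)
  read a, top X: go to p, push ε → (p, aa, BAX#)
  read a, top B: go to s, push A → (s, a, AAX#)
  ε-move, top A: go to s, push ε → (s, a, AX#)
  ε-move, top A: go to s, push ε → (s, a, X#)
  read a, top X: go to p, push ε → (p, ε, #)
All input consumed; M is in state p.

p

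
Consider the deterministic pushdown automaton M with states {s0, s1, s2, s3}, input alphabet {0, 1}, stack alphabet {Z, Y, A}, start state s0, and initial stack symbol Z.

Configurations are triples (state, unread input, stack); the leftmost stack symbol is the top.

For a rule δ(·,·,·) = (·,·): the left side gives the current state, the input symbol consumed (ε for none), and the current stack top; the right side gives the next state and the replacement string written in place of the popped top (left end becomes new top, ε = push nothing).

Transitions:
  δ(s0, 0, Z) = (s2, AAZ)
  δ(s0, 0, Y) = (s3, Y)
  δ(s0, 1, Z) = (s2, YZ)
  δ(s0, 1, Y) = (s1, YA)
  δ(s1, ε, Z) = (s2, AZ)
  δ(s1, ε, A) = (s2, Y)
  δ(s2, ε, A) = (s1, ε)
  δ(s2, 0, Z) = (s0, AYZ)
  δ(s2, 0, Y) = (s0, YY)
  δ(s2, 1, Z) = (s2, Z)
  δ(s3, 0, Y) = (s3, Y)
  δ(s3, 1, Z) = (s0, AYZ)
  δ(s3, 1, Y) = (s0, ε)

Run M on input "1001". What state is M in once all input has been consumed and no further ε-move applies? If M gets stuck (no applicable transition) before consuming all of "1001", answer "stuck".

s0

(s0, 1001, Z)
  read 1, top Z: go to s2, push YZ → (s2, 001, YZ)
  read 0, top Y: go to s0, push YY → (s0, 01, YYZ)
  read 0, top Y: go to s3, push Y → (s3, 1, YYZ)
  read 1, top Y: go to s0, push ε → (s0, ε, YZ)
All input consumed; M is in state s0.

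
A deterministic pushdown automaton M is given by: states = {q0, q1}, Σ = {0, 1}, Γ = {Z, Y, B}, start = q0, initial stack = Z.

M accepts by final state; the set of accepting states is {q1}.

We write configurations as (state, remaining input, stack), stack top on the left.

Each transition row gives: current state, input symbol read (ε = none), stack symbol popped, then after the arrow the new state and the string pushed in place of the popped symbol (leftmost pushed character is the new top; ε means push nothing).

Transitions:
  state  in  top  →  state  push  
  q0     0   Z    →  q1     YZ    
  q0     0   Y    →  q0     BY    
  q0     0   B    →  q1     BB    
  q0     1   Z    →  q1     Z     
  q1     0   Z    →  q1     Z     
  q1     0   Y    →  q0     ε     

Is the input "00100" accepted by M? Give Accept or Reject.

Accept

(q0, 00100, Z) ⊢ (q1, 0100, YZ) ⊢ (q0, 100, Z) ⊢ (q1, 00, Z) ⊢ (q1, 0, Z) ⊢ (q1, ε, Z)
All input consumed; state q1 ∈ F.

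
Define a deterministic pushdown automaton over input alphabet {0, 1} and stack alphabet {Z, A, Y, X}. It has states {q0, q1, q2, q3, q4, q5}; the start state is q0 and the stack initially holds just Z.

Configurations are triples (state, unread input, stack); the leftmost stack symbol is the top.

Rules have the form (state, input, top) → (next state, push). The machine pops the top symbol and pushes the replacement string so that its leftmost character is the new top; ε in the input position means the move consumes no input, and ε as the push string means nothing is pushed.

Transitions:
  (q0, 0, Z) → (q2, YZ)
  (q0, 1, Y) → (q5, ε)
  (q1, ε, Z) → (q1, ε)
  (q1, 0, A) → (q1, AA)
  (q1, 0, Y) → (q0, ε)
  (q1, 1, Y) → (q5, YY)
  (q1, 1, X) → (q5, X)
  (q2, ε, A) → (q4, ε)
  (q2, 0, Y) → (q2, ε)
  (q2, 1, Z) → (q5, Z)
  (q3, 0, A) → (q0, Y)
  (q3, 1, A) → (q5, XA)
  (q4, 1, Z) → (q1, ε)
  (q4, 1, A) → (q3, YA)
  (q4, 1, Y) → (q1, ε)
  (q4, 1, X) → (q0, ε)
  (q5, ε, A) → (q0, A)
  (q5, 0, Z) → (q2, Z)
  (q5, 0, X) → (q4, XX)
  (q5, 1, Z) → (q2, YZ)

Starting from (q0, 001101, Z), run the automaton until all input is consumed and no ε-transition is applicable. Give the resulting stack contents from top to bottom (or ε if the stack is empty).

(q0, 001101, Z)
  read 0, top Z: go to q2, push YZ → (q2, 01101, YZ)
  read 0, top Y: go to q2, push ε → (q2, 1101, Z)
  read 1, top Z: go to q5, push Z → (q5, 101, Z)
  read 1, top Z: go to q2, push YZ → (q2, 01, YZ)
  read 0, top Y: go to q2, push ε → (q2, 1, Z)
  read 1, top Z: go to q5, push Z → (q5, ε, Z)
All input consumed in state q5 with stack Z.

Z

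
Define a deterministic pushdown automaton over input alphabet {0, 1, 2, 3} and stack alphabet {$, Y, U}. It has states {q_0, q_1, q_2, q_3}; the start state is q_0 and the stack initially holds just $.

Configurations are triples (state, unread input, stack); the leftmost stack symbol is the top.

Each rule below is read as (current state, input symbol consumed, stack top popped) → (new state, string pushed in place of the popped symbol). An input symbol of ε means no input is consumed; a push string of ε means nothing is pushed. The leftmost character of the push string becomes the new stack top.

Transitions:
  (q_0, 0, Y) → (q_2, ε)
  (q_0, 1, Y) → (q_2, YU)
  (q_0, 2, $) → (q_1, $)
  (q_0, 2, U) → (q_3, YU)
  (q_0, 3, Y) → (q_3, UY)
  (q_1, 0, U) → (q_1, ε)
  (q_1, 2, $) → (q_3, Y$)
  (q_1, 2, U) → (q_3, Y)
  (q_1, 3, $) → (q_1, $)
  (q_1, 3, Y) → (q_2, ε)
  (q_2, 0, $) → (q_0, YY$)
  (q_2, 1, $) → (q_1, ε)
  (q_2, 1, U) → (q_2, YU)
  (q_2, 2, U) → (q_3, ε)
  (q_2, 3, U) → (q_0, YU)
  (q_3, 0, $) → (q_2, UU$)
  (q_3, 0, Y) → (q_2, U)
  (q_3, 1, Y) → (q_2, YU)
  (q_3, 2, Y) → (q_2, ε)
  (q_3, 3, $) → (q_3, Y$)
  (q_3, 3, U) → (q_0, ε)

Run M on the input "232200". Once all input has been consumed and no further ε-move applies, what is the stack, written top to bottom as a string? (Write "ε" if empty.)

Y$

(q_0, 232200, $)
  read 2, top $: go to q_1, push $ → (q_1, 32200, $)
  read 3, top $: go to q_1, push $ → (q_1, 2200, $)
  read 2, top $: go to q_3, push Y$ → (q_3, 200, Y$)
  read 2, top Y: go to q_2, push ε → (q_2, 00, $)
  read 0, top $: go to q_0, push YY$ → (q_0, 0, YY$)
  read 0, top Y: go to q_2, push ε → (q_2, ε, Y$)
All input consumed in state q_2 with stack Y$.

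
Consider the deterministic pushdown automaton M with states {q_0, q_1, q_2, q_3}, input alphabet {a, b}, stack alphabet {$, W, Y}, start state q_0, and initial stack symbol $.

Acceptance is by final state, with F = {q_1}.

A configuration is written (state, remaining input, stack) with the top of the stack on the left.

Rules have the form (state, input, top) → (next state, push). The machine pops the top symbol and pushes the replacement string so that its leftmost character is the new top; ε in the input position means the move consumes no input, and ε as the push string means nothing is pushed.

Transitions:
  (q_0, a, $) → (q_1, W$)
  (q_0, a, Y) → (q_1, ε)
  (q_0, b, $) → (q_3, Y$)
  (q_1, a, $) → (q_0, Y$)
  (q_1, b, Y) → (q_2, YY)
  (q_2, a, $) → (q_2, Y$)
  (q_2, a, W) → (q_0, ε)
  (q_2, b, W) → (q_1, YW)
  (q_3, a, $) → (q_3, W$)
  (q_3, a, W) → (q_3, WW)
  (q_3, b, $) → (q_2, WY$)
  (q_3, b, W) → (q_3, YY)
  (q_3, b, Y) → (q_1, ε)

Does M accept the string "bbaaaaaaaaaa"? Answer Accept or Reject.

Accept

(q_0, bbaaaaaaaaaa, $)
  read b, top $: go to q_3, push Y$ → (q_3, baaaaaaaaaa, Y$)
  read b, top Y: go to q_1, push ε → (q_1, aaaaaaaaaa, $)
  read a, top $: go to q_0, push Y$ → (q_0, aaaaaaaaa, Y$)
  read a, top Y: go to q_1, push ε → (q_1, aaaaaaaa, $)
  read a, top $: go to q_0, push Y$ → (q_0, aaaaaaa, Y$)
  read a, top Y: go to q_1, push ε → (q_1, aaaaaa, $)
  read a, top $: go to q_0, push Y$ → (q_0, aaaaa, Y$)
  read a, top Y: go to q_1, push ε → (q_1, aaaa, $)
  read a, top $: go to q_0, push Y$ → (q_0, aaa, Y$)
  read a, top Y: go to q_1, push ε → (q_1, aa, $)
  read a, top $: go to q_0, push Y$ → (q_0, a, Y$)
  read a, top Y: go to q_1, push ε → (q_1, ε, $)
All input consumed; state q_1 ∈ F.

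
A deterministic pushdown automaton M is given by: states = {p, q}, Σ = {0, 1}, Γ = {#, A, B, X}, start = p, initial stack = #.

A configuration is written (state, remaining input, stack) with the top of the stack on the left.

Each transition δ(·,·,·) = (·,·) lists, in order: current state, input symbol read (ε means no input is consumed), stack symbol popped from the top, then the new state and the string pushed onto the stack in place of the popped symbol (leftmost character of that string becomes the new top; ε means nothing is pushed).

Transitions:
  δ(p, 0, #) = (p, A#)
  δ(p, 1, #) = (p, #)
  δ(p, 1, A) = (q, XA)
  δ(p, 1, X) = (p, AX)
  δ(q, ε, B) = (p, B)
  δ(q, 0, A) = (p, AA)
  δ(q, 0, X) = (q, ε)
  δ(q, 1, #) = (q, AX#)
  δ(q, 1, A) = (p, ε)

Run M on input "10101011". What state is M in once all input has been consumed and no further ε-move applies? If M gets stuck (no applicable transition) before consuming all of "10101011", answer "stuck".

stuck

(p, 10101011, #)
  read 1, top #: go to p, push # → (p, 0101011, #)
  read 0, top #: go to p, push A# → (p, 101011, A#)
  read 1, top A: go to q, push XA → (q, 01011, XA#)
  read 0, top X: go to q, push ε → (q, 1011, A#)
  read 1, top A: go to p, push ε → (p, 011, #)
  read 0, top #: go to p, push A# → (p, 11, A#)
  read 1, top A: go to q, push XA → (q, 1, XA#)
No transition for (q, 1, top X); M blocks with input 1 remaining.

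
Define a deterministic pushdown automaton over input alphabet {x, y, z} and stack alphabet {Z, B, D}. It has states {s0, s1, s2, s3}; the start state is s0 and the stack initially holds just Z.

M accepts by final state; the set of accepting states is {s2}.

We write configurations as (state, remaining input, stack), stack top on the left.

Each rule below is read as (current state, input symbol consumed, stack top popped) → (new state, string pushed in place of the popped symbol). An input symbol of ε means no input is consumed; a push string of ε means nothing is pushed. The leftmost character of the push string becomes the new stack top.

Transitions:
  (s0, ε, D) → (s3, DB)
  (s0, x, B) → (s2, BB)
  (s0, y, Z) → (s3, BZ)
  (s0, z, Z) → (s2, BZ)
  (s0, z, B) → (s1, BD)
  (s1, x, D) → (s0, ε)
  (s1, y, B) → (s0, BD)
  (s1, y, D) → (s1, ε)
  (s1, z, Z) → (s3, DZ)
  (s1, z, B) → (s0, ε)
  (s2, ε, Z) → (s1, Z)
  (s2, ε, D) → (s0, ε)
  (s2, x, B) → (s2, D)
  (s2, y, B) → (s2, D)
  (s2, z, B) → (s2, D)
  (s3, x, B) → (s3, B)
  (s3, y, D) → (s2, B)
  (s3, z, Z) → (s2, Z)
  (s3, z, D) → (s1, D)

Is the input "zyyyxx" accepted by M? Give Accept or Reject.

(s0, zyyyxx, Z) ⊢ (s2, yyyxx, BZ) ⊢ (s2, yyxx, DZ) ⊢ (s0, yyxx, Z) ⊢ (s3, yxx, BZ)
No transition applies at (s3, yxx, BZ); input not fully consumed.

Reject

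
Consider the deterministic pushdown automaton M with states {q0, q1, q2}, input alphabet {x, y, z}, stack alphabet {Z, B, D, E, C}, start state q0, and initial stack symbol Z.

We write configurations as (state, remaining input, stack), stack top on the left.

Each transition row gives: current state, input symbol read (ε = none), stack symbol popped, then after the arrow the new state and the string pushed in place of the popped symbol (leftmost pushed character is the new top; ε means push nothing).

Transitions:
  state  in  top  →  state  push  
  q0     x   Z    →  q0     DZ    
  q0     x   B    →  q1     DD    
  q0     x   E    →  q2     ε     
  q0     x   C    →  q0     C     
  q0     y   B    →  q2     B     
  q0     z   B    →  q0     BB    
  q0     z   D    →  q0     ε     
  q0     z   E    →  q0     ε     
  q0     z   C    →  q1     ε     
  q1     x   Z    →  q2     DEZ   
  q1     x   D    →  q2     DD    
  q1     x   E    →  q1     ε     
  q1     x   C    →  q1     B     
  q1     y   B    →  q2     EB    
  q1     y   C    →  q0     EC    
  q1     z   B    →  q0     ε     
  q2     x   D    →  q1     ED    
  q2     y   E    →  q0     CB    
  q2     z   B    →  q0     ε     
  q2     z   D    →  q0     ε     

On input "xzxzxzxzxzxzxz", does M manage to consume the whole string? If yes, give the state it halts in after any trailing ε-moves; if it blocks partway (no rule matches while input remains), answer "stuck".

(q0, xzxzxzxzxzxzxz, Z) ⊢ (q0, zxzxzxzxzxzxz, DZ) ⊢ (q0, xzxzxzxzxzxz, Z) ⊢ (q0, zxzxzxzxzxz, DZ) ⊢ (q0, xzxzxzxzxz, Z) ⊢ (q0, zxzxzxzxz, DZ) ⊢ (q0, xzxzxzxz, Z) ⊢ (q0, zxzxzxz, DZ) ⊢ (q0, xzxzxz, Z) ⊢ (q0, zxzxz, DZ) ⊢ (q0, xzxz, Z) ⊢ (q0, zxz, DZ) ⊢ (q0, xz, Z) ⊢ (q0, z, DZ) ⊢ (q0, ε, Z)
All input consumed; M is in state q0.

q0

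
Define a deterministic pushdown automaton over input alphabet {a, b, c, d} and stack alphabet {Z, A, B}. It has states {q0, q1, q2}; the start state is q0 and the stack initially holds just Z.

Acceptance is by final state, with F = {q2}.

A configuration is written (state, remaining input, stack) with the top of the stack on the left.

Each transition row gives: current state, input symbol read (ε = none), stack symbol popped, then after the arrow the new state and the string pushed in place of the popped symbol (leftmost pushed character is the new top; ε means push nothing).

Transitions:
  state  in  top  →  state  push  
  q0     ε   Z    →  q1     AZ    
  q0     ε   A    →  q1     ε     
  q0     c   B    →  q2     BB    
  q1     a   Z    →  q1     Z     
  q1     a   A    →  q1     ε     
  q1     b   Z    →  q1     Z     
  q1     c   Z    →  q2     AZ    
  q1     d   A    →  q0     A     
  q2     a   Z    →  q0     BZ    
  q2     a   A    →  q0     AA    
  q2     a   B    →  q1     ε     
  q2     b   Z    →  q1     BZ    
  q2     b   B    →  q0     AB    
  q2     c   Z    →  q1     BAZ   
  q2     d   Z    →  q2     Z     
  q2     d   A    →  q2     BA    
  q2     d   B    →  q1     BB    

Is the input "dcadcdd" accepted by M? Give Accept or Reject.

Reject

(q0, dcadcdd, Z) ⊢ (q1, dcadcdd, AZ) ⊢ (q0, cadcdd, AZ) ⊢ (q1, cadcdd, Z) ⊢ (q2, adcdd, AZ) ⊢ (q0, dcdd, AAZ) ⊢ (q1, dcdd, AZ) ⊢ (q0, cdd, AZ) ⊢ (q1, cdd, Z) ⊢ (q2, dd, AZ) ⊢ (q2, d, BAZ) ⊢ (q1, ε, BBAZ)
All input consumed; state q1 ∉ F and no further ε-move applies.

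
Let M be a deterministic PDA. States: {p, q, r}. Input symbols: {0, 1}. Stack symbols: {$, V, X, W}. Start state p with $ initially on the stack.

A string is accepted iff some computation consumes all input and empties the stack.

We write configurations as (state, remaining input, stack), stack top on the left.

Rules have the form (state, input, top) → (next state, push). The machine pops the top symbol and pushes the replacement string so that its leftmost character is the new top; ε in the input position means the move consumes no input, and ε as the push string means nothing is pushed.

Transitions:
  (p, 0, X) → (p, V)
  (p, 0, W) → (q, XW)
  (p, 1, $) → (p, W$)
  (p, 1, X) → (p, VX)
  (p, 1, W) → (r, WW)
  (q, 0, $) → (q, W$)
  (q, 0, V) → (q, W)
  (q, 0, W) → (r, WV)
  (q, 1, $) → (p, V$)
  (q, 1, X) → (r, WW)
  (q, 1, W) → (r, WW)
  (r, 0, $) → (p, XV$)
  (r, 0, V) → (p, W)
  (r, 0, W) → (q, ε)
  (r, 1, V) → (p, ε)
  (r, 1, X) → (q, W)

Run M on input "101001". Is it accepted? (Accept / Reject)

(p, 101001, $) ⊢ (p, 01001, W$) ⊢ (q, 1001, XW$) ⊢ (r, 001, WWW$) ⊢ (q, 01, WW$) ⊢ (r, 1, WVW$)
No transition applies at (r, 1, WVW$); input not fully consumed.

Reject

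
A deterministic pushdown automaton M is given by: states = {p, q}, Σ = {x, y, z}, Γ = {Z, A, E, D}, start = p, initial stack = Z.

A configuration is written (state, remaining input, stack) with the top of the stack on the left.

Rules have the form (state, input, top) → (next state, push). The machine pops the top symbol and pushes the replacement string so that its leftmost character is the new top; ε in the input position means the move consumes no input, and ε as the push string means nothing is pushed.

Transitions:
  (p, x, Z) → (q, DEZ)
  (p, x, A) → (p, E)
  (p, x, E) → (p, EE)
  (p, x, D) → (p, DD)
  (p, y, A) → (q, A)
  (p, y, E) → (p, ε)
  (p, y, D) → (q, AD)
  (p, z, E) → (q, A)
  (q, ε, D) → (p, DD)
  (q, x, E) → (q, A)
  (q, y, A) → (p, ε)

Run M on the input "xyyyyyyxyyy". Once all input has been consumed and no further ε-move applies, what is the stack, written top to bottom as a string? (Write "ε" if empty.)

ADDDEZ

(p, xyyyyyyxyyy, Z) ⊢ (q, yyyyyyxyyy, DEZ) ⊢ (p, yyyyyyxyyy, DDEZ) ⊢ (q, yyyyyxyyy, ADDEZ) ⊢ (p, yyyyxyyy, DDEZ) ⊢ (q, yyyxyyy, ADDEZ) ⊢ (p, yyxyyy, DDEZ) ⊢ (q, yxyyy, ADDEZ) ⊢ (p, xyyy, DDEZ) ⊢ (p, yyy, DDDEZ) ⊢ (q, yy, ADDDEZ) ⊢ (p, y, DDDEZ) ⊢ (q, ε, ADDDEZ)
All input consumed in state q with stack ADDDEZ.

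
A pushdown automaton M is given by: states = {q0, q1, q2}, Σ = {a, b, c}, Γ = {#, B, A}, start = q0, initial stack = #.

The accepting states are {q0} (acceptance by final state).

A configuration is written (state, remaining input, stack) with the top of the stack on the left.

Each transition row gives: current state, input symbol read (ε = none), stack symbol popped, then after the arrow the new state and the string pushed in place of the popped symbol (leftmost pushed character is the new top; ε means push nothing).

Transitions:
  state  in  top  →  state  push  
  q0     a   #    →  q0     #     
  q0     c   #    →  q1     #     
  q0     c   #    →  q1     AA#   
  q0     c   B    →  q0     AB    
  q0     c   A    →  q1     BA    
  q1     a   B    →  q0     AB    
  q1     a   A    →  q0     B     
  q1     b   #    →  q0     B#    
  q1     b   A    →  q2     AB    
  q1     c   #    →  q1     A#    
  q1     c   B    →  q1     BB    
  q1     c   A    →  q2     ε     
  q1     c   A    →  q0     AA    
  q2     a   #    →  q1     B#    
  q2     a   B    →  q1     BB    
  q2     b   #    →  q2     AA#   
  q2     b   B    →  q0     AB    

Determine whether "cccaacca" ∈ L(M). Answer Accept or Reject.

One accepting computation: (q0, cccaacca, #) ⊢ (q1, ccaacca, #) ⊢ (q1, caacca, A#) ⊢ (q2, aacca, #) ⊢ (q1, acca, B#) ⊢ (q0, cca, AB#) ⊢ (q1, ca, BAB#) ⊢ (q1, a, BBAB#) ⊢ (q0, ε, ABBAB#)
All input consumed and state q0 ∈ F.

Accept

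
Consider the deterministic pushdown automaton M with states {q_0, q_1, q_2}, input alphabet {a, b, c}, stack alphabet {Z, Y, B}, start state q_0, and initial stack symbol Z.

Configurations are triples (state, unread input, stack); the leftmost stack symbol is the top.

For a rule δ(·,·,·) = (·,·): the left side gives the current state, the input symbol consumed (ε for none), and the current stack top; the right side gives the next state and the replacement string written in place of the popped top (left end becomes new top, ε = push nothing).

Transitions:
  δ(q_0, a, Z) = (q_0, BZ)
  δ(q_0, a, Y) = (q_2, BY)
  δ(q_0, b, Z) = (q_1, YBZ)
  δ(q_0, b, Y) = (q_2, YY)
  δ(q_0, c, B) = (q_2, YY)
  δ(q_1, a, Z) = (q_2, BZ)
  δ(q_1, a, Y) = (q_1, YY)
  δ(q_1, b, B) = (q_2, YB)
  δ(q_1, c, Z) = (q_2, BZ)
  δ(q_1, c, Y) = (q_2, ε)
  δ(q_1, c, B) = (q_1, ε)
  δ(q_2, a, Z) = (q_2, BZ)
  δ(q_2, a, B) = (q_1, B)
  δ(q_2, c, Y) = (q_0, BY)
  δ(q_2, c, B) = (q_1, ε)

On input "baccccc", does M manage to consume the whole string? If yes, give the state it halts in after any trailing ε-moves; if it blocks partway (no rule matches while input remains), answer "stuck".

(q_0, baccccc, Z)
  read b, top Z: go to q_1, push YBZ → (q_1, accccc, YBZ)
  read a, top Y: go to q_1, push YY → (q_1, ccccc, YYBZ)
  read c, top Y: go to q_2, push ε → (q_2, cccc, YBZ)
  read c, top Y: go to q_0, push BY → (q_0, ccc, BYBZ)
  read c, top B: go to q_2, push YY → (q_2, cc, YYYBZ)
  read c, top Y: go to q_0, push BY → (q_0, c, BYYYBZ)
  read c, top B: go to q_2, push YY → (q_2, ε, YYYYYBZ)
All input consumed; M is in state q_2.

q_2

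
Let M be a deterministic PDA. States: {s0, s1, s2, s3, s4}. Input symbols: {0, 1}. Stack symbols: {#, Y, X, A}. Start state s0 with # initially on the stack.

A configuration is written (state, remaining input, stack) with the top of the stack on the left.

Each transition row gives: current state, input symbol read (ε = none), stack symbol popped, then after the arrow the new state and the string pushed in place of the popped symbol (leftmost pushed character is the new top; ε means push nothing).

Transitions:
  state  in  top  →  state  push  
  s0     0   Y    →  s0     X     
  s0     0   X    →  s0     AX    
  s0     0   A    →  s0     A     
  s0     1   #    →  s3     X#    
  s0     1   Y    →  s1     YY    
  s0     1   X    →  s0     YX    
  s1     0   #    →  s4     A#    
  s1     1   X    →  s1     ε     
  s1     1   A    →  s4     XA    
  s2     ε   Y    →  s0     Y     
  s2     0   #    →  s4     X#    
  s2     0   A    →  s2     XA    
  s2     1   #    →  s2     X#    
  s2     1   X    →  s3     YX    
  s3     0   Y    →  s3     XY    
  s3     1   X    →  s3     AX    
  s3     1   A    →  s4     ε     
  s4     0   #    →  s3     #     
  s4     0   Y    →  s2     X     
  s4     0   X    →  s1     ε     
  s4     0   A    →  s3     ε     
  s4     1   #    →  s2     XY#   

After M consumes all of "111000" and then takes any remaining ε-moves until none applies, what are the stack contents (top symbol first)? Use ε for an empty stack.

(s0, 111000, #)
  read 1, top #: go to s3, push X# → (s3, 11000, X#)
  read 1, top X: go to s3, push AX → (s3, 1000, AX#)
  read 1, top A: go to s4, push ε → (s4, 000, X#)
  read 0, top X: go to s1, push ε → (s1, 00, #)
  read 0, top #: go to s4, push A# → (s4, 0, A#)
  read 0, top A: go to s3, push ε → (s3, ε, #)
All input consumed in state s3 with stack #.

#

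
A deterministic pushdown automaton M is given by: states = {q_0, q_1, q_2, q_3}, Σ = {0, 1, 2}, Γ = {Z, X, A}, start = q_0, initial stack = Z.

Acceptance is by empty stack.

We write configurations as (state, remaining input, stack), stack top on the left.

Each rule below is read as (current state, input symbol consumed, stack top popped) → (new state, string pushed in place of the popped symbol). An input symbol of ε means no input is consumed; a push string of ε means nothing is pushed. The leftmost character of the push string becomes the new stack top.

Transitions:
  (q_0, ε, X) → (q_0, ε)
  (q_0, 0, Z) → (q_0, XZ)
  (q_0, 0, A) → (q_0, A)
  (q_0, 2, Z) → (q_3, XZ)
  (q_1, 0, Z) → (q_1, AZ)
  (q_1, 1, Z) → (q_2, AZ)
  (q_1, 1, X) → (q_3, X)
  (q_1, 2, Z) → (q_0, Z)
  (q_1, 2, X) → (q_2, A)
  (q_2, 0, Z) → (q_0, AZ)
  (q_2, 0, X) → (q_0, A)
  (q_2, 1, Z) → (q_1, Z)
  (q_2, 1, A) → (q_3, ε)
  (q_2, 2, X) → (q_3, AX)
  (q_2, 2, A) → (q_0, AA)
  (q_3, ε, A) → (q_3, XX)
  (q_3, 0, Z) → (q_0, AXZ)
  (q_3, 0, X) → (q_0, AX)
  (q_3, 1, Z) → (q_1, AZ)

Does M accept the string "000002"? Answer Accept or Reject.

(q_0, 000002, Z)
  read 0, top Z: go to q_0, push XZ → (q_0, 00002, XZ)
  ε-move, top X: go to q_0, push ε → (q_0, 00002, Z)
  read 0, top Z: go to q_0, push XZ → (q_0, 0002, XZ)
  ε-move, top X: go to q_0, push ε → (q_0, 0002, Z)
  read 0, top Z: go to q_0, push XZ → (q_0, 002, XZ)
  ε-move, top X: go to q_0, push ε → (q_0, 002, Z)
  read 0, top Z: go to q_0, push XZ → (q_0, 02, XZ)
  ε-move, top X: go to q_0, push ε → (q_0, 02, Z)
  read 0, top Z: go to q_0, push XZ → (q_0, 2, XZ)
  ε-move, top X: go to q_0, push ε → (q_0, 2, Z)
  read 2, top Z: go to q_3, push XZ → (q_3, ε, XZ)
All input consumed; stack is XZ, not empty, and no further ε-move applies.

Reject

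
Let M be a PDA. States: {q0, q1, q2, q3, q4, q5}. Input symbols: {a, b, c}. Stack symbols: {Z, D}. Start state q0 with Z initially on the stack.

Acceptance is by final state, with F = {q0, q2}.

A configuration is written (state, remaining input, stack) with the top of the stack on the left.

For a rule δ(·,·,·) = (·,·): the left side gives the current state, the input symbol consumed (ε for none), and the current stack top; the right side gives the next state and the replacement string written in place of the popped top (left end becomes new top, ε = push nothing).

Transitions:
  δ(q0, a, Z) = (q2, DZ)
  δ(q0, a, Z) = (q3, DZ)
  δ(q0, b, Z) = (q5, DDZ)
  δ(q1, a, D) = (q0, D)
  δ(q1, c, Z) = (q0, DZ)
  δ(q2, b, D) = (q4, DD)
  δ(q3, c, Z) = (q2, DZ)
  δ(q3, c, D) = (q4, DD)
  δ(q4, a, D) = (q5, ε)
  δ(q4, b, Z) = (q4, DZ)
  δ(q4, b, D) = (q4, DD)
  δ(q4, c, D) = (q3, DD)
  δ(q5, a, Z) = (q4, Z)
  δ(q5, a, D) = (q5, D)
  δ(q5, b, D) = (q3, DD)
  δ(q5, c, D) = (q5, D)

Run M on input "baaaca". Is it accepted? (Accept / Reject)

No computation consumes all input and reaches a final state.

Reject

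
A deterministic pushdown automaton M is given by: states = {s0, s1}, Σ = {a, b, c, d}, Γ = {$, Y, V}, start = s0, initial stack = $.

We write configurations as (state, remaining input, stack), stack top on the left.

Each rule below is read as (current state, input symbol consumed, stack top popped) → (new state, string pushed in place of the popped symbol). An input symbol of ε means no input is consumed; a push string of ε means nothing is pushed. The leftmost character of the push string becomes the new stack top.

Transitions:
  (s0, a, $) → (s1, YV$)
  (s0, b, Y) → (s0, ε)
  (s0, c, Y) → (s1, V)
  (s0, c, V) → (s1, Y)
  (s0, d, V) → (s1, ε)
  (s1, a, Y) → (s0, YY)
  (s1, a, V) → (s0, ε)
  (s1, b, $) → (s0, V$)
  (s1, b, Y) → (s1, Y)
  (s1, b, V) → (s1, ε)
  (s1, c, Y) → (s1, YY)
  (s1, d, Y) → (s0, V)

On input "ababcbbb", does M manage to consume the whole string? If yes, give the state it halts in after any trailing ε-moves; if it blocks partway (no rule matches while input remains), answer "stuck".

s0

(s0, ababcbbb, $)
  read a, top $: go to s1, push YV$ → (s1, babcbbb, YV$)
  read b, top Y: go to s1, push Y → (s1, abcbbb, YV$)
  read a, top Y: go to s0, push YY → (s0, bcbbb, YYV$)
  read b, top Y: go to s0, push ε → (s0, cbbb, YV$)
  read c, top Y: go to s1, push V → (s1, bbb, VV$)
  read b, top V: go to s1, push ε → (s1, bb, V$)
  read b, top V: go to s1, push ε → (s1, b, $)
  read b, top $: go to s0, push V$ → (s0, ε, V$)
All input consumed; M is in state s0.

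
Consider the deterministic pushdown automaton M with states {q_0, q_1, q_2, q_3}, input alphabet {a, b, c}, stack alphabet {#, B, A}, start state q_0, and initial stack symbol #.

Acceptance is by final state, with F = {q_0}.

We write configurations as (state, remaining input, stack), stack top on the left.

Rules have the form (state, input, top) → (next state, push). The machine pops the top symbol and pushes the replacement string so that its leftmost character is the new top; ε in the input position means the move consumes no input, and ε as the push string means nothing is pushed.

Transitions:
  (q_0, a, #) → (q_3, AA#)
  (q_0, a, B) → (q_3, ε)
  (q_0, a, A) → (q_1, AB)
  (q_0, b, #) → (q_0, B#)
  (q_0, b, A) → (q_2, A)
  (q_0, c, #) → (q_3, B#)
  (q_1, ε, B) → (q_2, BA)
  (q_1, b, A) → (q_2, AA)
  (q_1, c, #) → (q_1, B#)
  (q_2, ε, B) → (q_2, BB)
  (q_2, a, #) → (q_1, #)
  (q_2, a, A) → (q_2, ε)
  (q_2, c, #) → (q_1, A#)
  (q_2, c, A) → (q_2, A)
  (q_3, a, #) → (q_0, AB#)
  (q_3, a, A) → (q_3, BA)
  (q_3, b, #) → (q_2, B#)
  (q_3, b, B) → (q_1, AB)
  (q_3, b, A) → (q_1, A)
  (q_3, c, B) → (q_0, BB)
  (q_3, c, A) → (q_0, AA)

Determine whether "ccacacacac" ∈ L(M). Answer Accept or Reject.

Accept

(q_0, ccacacacac, #)
  read c, top #: go to q_3, push B# → (q_3, cacacacac, B#)
  read c, top B: go to q_0, push BB → (q_0, acacacac, BB#)
  read a, top B: go to q_3, push ε → (q_3, cacacac, B#)
  read c, top B: go to q_0, push BB → (q_0, acacac, BB#)
  read a, top B: go to q_3, push ε → (q_3, cacac, B#)
  read c, top B: go to q_0, push BB → (q_0, acac, BB#)
  read a, top B: go to q_3, push ε → (q_3, cac, B#)
  read c, top B: go to q_0, push BB → (q_0, ac, BB#)
  read a, top B: go to q_3, push ε → (q_3, c, B#)
  read c, top B: go to q_0, push BB → (q_0, ε, BB#)
All input consumed; state q_0 ∈ F.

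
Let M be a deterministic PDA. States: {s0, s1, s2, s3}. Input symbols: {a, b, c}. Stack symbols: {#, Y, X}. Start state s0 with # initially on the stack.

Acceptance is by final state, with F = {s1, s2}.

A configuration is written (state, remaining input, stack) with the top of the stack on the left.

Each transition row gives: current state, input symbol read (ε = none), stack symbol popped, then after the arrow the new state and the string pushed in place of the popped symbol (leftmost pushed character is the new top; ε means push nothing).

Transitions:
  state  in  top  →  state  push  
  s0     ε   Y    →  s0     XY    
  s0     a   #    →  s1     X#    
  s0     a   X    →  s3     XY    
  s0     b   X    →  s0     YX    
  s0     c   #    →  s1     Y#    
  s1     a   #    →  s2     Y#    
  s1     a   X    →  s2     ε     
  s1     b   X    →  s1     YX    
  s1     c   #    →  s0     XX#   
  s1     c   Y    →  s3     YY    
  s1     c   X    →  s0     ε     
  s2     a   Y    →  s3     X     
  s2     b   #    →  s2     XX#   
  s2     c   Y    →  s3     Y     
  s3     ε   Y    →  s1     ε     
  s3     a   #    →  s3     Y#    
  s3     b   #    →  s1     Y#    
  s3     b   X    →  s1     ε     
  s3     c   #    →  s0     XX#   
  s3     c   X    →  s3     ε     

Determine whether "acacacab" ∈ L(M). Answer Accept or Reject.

Accept

(s0, acacacab, #)
  read a, top #: go to s1, push X# → (s1, cacacab, X#)
  read c, top X: go to s0, push ε → (s0, acacab, #)
  read a, top #: go to s1, push X# → (s1, cacab, X#)
  read c, top X: go to s0, push ε → (s0, acab, #)
  read a, top #: go to s1, push X# → (s1, cab, X#)
  read c, top X: go to s0, push ε → (s0, ab, #)
  read a, top #: go to s1, push X# → (s1, b, X#)
  read b, top X: go to s1, push YX → (s1, ε, YX#)
All input consumed; state s1 ∈ F.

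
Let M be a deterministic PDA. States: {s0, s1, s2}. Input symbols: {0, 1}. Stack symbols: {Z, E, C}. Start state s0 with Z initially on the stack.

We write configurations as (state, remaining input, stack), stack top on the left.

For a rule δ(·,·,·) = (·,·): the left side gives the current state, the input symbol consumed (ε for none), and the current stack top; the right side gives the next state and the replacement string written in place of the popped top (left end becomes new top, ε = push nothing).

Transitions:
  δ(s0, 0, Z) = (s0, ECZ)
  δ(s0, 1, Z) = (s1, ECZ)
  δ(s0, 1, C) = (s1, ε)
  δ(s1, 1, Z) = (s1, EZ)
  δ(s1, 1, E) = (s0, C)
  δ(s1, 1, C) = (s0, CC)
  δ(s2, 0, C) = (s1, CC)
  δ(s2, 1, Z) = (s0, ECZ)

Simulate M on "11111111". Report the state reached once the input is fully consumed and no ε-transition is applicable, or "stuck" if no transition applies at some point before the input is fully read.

(s0, 11111111, Z)
  read 1, top Z: go to s1, push ECZ → (s1, 1111111, ECZ)
  read 1, top E: go to s0, push C → (s0, 111111, CCZ)
  read 1, top C: go to s1, push ε → (s1, 11111, CZ)
  read 1, top C: go to s0, push CC → (s0, 1111, CCZ)
  read 1, top C: go to s1, push ε → (s1, 111, CZ)
  read 1, top C: go to s0, push CC → (s0, 11, CCZ)
  read 1, top C: go to s1, push ε → (s1, 1, CZ)
  read 1, top C: go to s0, push CC → (s0, ε, CCZ)
All input consumed; M is in state s0.

s0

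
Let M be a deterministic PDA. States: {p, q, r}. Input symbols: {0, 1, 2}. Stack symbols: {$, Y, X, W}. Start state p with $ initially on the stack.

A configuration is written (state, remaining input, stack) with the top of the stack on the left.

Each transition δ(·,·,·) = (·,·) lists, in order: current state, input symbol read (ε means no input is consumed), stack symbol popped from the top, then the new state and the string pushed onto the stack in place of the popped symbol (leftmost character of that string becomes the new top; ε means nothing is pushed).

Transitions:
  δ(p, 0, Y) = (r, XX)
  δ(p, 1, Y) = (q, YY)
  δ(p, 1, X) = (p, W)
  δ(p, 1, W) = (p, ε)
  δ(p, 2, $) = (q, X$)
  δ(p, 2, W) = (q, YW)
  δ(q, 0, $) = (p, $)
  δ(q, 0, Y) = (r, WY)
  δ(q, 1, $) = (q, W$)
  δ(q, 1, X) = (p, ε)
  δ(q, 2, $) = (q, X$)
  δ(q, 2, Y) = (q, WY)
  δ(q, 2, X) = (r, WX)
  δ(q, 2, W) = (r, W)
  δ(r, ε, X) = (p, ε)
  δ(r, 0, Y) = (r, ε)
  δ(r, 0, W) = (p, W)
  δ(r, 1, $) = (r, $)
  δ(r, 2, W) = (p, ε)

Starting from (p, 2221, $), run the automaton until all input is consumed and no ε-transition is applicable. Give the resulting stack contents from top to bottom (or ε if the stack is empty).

W$

(p, 2221, $)
  read 2, top $: go to q, push X$ → (q, 221, X$)
  read 2, top X: go to r, push WX → (r, 21, WX$)
  read 2, top W: go to p, push ε → (p, 1, X$)
  read 1, top X: go to p, push W → (p, ε, W$)
All input consumed in state p with stack W$.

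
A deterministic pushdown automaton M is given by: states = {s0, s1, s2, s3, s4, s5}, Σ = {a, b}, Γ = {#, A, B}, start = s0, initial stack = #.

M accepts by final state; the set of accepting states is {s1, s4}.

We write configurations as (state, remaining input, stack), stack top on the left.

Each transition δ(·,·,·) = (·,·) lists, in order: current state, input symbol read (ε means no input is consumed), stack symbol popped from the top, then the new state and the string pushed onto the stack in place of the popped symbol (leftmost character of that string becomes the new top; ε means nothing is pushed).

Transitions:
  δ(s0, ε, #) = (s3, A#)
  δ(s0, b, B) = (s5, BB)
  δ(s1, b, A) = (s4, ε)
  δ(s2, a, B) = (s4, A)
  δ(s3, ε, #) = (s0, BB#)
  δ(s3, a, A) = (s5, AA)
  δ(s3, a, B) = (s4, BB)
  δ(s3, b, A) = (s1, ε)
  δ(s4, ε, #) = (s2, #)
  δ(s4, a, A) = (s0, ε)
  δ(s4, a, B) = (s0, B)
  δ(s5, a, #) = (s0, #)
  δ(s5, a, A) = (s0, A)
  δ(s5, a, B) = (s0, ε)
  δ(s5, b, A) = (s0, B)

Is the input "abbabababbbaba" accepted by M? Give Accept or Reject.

Reject

(s0, abbabababbbaba, #)
  ε-move, top #: go to s3, push A# → (s3, abbabababbbaba, A#)
  read a, top A: go to s5, push AA → (s5, bbabababbbaba, AA#)
  read b, top A: go to s0, push B → (s0, babababbbaba, BA#)
  read b, top B: go to s5, push BB → (s5, abababbbaba, BBA#)
  read a, top B: go to s0, push ε → (s0, bababbbaba, BA#)
  read b, top B: go to s5, push BB → (s5, ababbbaba, BBA#)
  read a, top B: go to s0, push ε → (s0, babbbaba, BA#)
  read b, top B: go to s5, push BB → (s5, abbbaba, BBA#)
  read a, top B: go to s0, push ε → (s0, bbbaba, BA#)
  read b, top B: go to s5, push BB → (s5, bbaba, BBA#)
No transition applies at (s5, bbaba, BBA#); input not fully consumed.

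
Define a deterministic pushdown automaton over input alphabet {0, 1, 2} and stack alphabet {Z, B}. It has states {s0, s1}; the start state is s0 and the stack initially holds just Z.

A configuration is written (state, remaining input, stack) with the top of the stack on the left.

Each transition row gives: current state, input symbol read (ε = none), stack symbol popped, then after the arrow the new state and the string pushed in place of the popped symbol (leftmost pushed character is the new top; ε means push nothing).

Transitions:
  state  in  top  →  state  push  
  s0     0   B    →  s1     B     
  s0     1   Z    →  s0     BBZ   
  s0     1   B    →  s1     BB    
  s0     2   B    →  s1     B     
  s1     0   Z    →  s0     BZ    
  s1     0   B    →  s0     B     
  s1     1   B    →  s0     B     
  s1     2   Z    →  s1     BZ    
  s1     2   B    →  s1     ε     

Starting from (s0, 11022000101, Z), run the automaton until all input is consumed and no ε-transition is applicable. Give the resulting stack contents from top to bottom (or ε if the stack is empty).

BBBBZ

(s0, 11022000101, Z)
  read 1, top Z: go to s0, push BBZ → (s0, 1022000101, BBZ)
  read 1, top B: go to s1, push BB → (s1, 022000101, BBBZ)
  read 0, top B: go to s0, push B → (s0, 22000101, BBBZ)
  read 2, top B: go to s1, push B → (s1, 2000101, BBBZ)
  read 2, top B: go to s1, push ε → (s1, 000101, BBZ)
  read 0, top B: go to s0, push B → (s0, 00101, BBZ)
  read 0, top B: go to s1, push B → (s1, 0101, BBZ)
  read 0, top B: go to s0, push B → (s0, 101, BBZ)
  read 1, top B: go to s1, push BB → (s1, 01, BBBZ)
  read 0, top B: go to s0, push B → (s0, 1, BBBZ)
  read 1, top B: go to s1, push BB → (s1, ε, BBBBZ)
All input consumed in state s1 with stack BBBBZ.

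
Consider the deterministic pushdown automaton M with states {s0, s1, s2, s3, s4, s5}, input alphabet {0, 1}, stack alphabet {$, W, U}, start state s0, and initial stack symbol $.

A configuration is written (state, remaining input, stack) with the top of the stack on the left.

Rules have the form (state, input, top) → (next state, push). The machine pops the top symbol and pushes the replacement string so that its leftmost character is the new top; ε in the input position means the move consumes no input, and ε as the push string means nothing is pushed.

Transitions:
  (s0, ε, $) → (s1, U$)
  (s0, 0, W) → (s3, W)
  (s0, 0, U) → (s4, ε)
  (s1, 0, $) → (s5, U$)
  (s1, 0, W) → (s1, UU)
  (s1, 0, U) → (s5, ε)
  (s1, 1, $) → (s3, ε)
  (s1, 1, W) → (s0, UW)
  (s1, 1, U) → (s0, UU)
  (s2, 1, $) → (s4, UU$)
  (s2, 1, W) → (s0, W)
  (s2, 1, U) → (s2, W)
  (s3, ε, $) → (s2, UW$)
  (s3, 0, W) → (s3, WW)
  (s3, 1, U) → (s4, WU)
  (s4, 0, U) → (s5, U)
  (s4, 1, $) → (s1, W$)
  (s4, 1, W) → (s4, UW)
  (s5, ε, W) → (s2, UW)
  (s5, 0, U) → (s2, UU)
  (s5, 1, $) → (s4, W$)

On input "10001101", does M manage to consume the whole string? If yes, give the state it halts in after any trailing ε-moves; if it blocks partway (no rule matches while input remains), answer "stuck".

stuck

(s0, 10001101, $)
  ε-move, top $: go to s1, push U$ → (s1, 10001101, U$)
  read 1, top U: go to s0, push UU → (s0, 0001101, UU$)
  read 0, top U: go to s4, push ε → (s4, 001101, U$)
  read 0, top U: go to s5, push U → (s5, 01101, U$)
  read 0, top U: go to s2, push UU → (s2, 1101, UU$)
  read 1, top U: go to s2, push W → (s2, 101, WU$)
  read 1, top W: go to s0, push W → (s0, 01, WU$)
  read 0, top W: go to s3, push W → (s3, 1, WU$)
No transition for (s3, 1, top W); M blocks with input 1 remaining.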